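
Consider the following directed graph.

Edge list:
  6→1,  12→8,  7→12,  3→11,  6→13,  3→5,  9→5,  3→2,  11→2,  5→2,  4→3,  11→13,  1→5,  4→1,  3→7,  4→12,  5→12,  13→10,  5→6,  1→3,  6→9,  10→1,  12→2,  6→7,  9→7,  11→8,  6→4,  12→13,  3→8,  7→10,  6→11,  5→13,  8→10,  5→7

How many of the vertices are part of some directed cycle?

A vertex is on a directed cycle iff it belongs to a strongly connected component of size ≥ 2 (or has a self-loop).
The vertices on cycles are {1, 3, 4, 5, 6, 7, 8, 9, 10, 11, 12, 13} — 12 in total.

12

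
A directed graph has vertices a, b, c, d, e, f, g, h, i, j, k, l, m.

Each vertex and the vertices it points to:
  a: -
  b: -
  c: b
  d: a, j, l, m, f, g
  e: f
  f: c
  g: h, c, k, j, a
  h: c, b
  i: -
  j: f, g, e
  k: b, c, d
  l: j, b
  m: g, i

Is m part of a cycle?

m is on a cycle iff m can reach itself via ≥1 edge.
m → g → k → d → m — yes.

Yes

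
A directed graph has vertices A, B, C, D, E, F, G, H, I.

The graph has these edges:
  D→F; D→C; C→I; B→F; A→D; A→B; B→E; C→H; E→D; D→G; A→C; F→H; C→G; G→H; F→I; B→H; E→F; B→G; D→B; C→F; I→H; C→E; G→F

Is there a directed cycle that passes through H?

No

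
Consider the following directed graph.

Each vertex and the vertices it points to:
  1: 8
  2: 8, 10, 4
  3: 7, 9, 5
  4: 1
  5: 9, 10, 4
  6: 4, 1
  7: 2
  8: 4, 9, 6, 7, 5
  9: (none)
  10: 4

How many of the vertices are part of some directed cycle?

8

A vertex is on a directed cycle iff it belongs to a strongly connected component of size ≥ 2 (or has a self-loop).
The vertices on cycles are {1, 2, 4, 5, 6, 7, 8, 10} — 8 in total.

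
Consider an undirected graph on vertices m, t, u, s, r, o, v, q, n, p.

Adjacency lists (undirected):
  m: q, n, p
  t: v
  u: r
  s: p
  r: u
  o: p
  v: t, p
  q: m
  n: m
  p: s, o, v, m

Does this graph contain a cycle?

DFS, tracking each vertex's parent; an edge to a visited non-parent vertex closes a cycle.
Start from q:
visit q (parent –)
  visit m (parent q)
    m–q: parent, skip
    visit n (parent m)
      n–m: parent, skip
    visit p (parent m)
      visit s (parent p)
        s–p: parent, skip
      visit o (parent p)
        o–p: parent, skip
      visit v (parent p)
        visit t (parent v)
          t–v: parent, skip
        v–p: parent, skip
      p–m: parent, skip
visit u (parent –)
  visit r (parent u)
    r–u: parent, skip
No non-parent visited neighbor found — the graph is a forest.

No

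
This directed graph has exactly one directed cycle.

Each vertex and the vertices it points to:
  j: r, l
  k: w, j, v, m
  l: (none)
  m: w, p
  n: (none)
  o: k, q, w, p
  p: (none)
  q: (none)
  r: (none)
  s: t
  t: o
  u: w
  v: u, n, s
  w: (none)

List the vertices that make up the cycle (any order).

k, o, s, t, v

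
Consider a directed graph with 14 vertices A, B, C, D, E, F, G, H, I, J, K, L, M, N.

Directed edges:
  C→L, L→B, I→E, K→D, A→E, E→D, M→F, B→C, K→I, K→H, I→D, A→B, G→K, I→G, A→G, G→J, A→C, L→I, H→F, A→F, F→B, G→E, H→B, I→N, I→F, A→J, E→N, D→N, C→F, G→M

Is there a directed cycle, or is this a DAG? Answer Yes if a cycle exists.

DFS with white/gray/black marking, starting from I:
I gray
  E gray
    N gray
    N black
    D gray
      D→N: N black — skip
    D black
  E black
  I→D: D black — skip
  I→N: N black — skip
  F gray
    B gray
      C gray
        C→F: F is gray → back edge
Back edge found, so a cycle exists: F → B → C → F.

Yes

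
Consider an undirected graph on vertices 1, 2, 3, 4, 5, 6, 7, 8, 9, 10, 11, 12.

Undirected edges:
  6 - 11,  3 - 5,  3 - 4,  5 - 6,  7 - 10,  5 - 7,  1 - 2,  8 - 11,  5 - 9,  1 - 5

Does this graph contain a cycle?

No

DFS, tracking each vertex's parent; an edge to a visited non-parent vertex closes a cycle.
Start from 3:
visit 3 (parent –)
  visit 4 (parent 3)
    4–3: parent, skip
  visit 5 (parent 3)
    visit 1 (parent 5)
      visit 2 (parent 1)
        2–1: parent, skip
      1–5: parent, skip
    visit 7 (parent 5)
      visit 10 (parent 7)
        10–7: parent, skip
      7–5: parent, skip
    visit 6 (parent 5)
      6–5: parent, skip
      visit 11 (parent 6)
        visit 8 (parent 11)
          8–11: parent, skip
        11–6: parent, skip
    visit 9 (parent 5)
      9–5: parent, skip
    5–3: parent, skip
visit 12 (parent –)
No non-parent visited neighbor found — the graph is a forest.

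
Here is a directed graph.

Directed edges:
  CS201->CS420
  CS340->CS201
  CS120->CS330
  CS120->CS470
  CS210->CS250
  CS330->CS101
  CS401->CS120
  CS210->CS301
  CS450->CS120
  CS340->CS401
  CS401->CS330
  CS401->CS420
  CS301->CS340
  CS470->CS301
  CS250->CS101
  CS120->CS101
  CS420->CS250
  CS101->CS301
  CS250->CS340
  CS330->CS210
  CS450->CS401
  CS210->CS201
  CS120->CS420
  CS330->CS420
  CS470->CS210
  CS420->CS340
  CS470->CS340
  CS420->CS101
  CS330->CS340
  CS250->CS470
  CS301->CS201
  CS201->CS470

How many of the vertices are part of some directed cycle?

11

A vertex is on a directed cycle iff it belongs to a strongly connected component of size ≥ 2 (or has a self-loop).
The vertices on cycles are {CS101, CS120, CS201, CS210, CS250, CS301, CS330, CS340, CS401, CS420, CS470} — 11 in total.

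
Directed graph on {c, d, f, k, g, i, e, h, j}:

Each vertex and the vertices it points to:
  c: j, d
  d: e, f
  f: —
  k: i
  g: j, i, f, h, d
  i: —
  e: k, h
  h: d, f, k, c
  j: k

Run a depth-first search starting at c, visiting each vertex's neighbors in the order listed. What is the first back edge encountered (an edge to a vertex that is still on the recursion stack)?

h->d

DFS from c (visiting each vertex's neighbors in the order listed); mark gray on enter, black on exit:
c gray
  j gray
    k gray
      i gray
      i black
    k black
  j black
  d gray
    e gray
      e→k: k black — skip
      h gray
        h→d: d is gray → back edge
First back edge: h → d.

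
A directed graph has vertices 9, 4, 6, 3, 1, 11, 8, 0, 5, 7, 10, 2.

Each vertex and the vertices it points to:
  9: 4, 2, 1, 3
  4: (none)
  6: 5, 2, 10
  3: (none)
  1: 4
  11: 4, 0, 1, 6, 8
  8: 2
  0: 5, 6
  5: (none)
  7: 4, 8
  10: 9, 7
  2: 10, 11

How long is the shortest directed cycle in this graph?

For each vertex v, BFS finds the shortest path from v back to v.
The shortest such closed walk is 2 → 10 → 9 → 2, length 3.

3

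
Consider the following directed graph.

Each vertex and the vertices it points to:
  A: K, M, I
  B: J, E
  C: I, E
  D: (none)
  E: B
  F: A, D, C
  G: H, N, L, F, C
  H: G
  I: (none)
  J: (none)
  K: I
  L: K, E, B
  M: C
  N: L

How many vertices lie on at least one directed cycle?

A vertex is on a directed cycle iff it belongs to a strongly connected component of size ≥ 2 (or has a self-loop).
The vertices on cycles are {B, E, G, H} — 4 in total.

4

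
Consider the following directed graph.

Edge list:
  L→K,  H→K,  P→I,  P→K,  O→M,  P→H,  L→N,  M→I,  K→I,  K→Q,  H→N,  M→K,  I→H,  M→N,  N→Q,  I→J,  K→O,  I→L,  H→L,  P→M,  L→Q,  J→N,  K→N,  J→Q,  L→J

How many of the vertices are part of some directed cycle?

6

A vertex is on a directed cycle iff it belongs to a strongly connected component of size ≥ 2 (or has a self-loop).
The vertices on cycles are {H, I, K, L, M, O} — 6 in total.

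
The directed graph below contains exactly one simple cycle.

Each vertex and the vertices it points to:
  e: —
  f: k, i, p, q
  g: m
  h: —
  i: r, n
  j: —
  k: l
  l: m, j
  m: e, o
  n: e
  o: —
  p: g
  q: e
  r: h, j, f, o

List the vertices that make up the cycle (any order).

f, i, r

DFS with gray/black marking from f:
f gray
  k gray
    l gray
      m gray
        e gray
        e black
        o gray
        o black
      m black
      j gray
      j black
    l black
  k black
  i gray
    r gray
      h gray
      h black
      r→j: j black — skip
      r→f: f is gray → back edge
Back edge closes the cycle f → i → r → f; its vertices are {f, i, r}.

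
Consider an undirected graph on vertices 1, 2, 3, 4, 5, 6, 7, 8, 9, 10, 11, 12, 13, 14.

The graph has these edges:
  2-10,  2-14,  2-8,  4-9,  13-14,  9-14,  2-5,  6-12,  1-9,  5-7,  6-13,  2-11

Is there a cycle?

DFS, tracking each vertex's parent; an edge to a visited non-parent vertex closes a cycle.
Start from 4:
visit 4 (parent –)
  visit 9 (parent 4)
    visit 1 (parent 9)
      1–9: parent, skip
    9–4: parent, skip
    visit 14 (parent 9)
      visit 2 (parent 14)
        2–14: parent, skip
        visit 5 (parent 2)
          5–2: parent, skip
          visit 7 (parent 5)
            7–5: parent, skip
        visit 10 (parent 2)
          10–2: parent, skip
        visit 11 (parent 2)
          11–2: parent, skip
        visit 8 (parent 2)
          8–2: parent, skip
      14–9: parent, skip
      visit 13 (parent 14)
        visit 6 (parent 13)
          6–13: parent, skip
          visit 12 (parent 6)
            12–6: parent, skip
        13–14: parent, skip
visit 3 (parent –)
No non-parent visited neighbor found — the graph is a forest.

No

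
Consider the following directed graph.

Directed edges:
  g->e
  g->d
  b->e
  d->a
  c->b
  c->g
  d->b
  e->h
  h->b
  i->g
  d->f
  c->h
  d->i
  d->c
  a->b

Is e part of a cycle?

e is on a cycle iff e can reach itself via ≥1 edge.
e → h → b → e — yes.

Yes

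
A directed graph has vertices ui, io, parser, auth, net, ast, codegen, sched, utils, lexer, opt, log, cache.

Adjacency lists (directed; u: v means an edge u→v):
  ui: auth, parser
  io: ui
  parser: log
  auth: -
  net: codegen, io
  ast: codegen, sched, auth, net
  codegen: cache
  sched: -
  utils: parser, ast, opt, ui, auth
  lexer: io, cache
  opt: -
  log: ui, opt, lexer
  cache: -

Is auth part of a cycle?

No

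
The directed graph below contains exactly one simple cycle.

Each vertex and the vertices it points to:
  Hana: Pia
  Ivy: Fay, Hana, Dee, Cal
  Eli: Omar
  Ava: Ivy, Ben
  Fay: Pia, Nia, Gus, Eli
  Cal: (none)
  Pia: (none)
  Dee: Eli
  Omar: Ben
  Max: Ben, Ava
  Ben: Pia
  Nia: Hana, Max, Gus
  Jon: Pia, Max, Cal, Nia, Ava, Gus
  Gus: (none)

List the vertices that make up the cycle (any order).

Ava, Fay, Ivy, Max, Nia

DFS with gray/black marking from Ava:
Ava gray
  Ivy gray
    Fay gray
      Pia gray
      Pia black
      Nia gray
        Hana gray
          Hana→Pia: Pia black — skip
        Hana black
        Max gray
          Ben gray
            Ben→Pia: Pia black — skip
          Ben black
          Max→Ava: Ava is gray → back edge
Back edge closes the cycle Ava → Ivy → Fay → Nia → Max → Ava; its vertices are {Ava, Fay, Ivy, Max, Nia}.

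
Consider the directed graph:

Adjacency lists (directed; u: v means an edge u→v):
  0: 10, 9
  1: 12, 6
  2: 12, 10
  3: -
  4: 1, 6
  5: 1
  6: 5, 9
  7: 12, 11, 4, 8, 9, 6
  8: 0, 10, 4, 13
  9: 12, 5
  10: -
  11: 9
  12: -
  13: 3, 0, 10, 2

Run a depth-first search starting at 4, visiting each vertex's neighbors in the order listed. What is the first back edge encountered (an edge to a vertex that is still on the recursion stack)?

DFS from 4 (visiting each vertex's neighbors in the order listed); mark gray on enter, black on exit:
4 gray
  1 gray
    12 gray
    12 black
    6 gray
      5 gray
        5→1: 1 is gray → back edge
First back edge: 5 → 1.

5->1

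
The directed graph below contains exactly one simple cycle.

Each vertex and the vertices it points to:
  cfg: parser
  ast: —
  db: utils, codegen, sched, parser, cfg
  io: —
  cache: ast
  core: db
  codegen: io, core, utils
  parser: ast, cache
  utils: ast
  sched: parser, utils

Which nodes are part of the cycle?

db, core, codegen

DFS with gray/black marking from db:
db gray
  utils gray
    ast gray
    ast black
  utils black
  codegen gray
    io gray
    io black
    core gray
      core→db: db is gray → back edge
Back edge closes the cycle db → codegen → core → db; its vertices are {db, core, codegen}.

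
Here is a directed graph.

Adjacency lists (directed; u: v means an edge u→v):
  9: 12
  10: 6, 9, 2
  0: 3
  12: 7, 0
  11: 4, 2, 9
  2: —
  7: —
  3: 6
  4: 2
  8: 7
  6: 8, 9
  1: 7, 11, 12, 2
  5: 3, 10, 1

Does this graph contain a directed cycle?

Yes

DFS with white/gray/black marking, starting from 12:
12 gray
  7 gray
  7 black
  0 gray
    3 gray
      6 gray
        8 gray
          8→7: 7 black — skip
        8 black
        9 gray
          9→12: 12 is gray → back edge
Back edge found, so a cycle exists: 12 → 0 → 3 → 6 → 9 → 12.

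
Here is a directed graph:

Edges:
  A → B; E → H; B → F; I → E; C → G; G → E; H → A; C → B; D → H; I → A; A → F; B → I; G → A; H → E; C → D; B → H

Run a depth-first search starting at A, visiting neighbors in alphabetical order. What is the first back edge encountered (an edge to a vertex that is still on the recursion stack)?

H->A

DFS from A (visiting neighbors in alphabetical order); mark gray on enter, black on exit:
A gray
  B gray
    F gray
    F black
    H gray
      H→A: A is gray → back edge
First back edge: H → A.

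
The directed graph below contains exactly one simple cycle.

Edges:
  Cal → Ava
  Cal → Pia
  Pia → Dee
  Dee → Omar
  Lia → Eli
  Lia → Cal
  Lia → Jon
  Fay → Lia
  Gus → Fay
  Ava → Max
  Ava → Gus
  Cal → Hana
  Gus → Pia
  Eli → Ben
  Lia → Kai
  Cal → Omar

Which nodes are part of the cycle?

DFS with gray/black marking from Lia:
Lia gray
  Jon gray
  Jon black
  Cal gray
    Omar gray
    Omar black
    Ava gray
      Max gray
      Max black
      Gus gray
        Pia gray
          Dee gray
            Dee→Omar: Omar black — skip
          Dee black
        Pia black
        Fay gray
          Fay→Lia: Lia is gray → back edge
Back edge closes the cycle Lia → Cal → Ava → Gus → Fay → Lia; its vertices are {Ava, Cal, Fay, Gus, Lia}.

Ava, Cal, Fay, Gus, Lia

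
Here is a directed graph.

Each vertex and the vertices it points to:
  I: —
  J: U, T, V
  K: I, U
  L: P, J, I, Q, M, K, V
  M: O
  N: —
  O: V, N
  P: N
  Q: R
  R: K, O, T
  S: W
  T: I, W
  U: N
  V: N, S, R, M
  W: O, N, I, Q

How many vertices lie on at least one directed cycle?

8

A vertex is on a directed cycle iff it belongs to a strongly connected component of size ≥ 2 (or has a self-loop).
The vertices on cycles are {M, O, Q, R, S, T, V, W} — 8 in total.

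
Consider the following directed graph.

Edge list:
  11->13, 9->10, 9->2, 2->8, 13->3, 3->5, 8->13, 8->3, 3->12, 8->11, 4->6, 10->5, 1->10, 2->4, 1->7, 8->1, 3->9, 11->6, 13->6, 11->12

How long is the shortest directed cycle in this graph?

For each vertex v, BFS finds the shortest path from v back to v.
The shortest such closed walk is 2 → 8 → 3 → 9 → 2, length 4.

4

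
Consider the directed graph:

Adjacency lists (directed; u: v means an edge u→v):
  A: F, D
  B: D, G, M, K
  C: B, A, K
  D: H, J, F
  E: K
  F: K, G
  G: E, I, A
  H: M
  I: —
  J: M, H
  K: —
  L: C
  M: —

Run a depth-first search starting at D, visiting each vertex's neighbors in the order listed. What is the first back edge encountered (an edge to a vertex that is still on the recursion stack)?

A->F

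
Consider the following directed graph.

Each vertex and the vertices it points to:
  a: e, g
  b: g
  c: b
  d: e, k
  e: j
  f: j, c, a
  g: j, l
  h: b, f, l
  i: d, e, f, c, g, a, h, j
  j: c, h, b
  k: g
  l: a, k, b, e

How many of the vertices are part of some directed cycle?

A vertex is on a directed cycle iff it belongs to a strongly connected component of size ≥ 2 (or has a self-loop).
The vertices on cycles are {a, b, c, e, f, g, h, j, k, l} — 10 in total.

10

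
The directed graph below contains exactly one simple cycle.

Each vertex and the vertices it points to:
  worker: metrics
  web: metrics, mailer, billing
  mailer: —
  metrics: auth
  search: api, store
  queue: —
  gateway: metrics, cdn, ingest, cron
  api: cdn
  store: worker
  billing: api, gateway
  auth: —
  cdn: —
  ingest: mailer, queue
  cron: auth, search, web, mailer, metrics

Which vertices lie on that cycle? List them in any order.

DFS with gray/black marking from gateway:
gateway gray
  metrics gray
    auth gray
    auth black
  metrics black
  cdn gray
  cdn black
  ingest gray
    mailer gray
    mailer black
    queue gray
    queue black
  ingest black
  cron gray
    cron→auth: auth black — skip
    search gray
      api gray
        api→cdn: cdn black — skip
      api black
      store gray
        worker gray
          worker→metrics: metrics black — skip
        worker black
      store black
    search black
    web gray
      web→metrics: metrics black — skip
      web→mailer: mailer black — skip
      billing gray
        billing→api: api black — skip
        billing→gateway: gateway is gray → back edge
Back edge closes the cycle gateway → cron → web → billing → gateway; its vertices are {web, cron, billing, gateway}.

web, cron, billing, gateway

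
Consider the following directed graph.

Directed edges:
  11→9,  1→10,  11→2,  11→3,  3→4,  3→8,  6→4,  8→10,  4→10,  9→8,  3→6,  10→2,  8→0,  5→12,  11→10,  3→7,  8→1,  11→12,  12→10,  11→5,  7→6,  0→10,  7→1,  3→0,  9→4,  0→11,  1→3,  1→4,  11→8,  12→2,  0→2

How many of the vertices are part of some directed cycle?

7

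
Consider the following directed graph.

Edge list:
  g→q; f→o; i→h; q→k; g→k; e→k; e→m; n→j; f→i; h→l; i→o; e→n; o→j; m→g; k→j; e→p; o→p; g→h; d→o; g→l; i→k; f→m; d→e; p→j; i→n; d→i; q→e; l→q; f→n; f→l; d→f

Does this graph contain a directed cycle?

DFS with white/gray/black marking, starting from o:
o gray
  j gray
  j black
  p gray
    p→j: j black — skip
  p black
o black
d gray
  i gray
    i→o: o black — skip
    n gray
      n→j: j black — skip
    n black
    k gray
      k→j: j black — skip
    k black
    h gray
      l gray
        q gray
          e gray
            e→k: k black — skip
            m gray
              g gray
                g→q: q is gray → back edge
Back edge found, so a cycle exists: q → e → m → g → q.

Yes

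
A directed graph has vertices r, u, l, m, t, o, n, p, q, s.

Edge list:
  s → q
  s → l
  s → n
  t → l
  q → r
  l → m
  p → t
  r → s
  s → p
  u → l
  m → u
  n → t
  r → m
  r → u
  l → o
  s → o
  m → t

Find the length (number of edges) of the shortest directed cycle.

For each vertex v, BFS finds the shortest path from v back to v.
The shortest such closed walk is r → s → q → r, length 3.

3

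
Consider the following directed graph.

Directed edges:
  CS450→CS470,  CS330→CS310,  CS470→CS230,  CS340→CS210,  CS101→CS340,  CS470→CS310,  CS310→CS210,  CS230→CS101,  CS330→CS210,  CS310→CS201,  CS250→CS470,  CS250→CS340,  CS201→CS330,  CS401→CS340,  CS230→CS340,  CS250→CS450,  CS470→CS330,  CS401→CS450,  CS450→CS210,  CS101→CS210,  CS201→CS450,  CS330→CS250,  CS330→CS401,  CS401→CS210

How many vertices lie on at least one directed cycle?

A vertex is on a directed cycle iff it belongs to a strongly connected component of size ≥ 2 (or has a self-loop).
The vertices on cycles are {CS201, CS250, CS310, CS330, CS401, CS450, CS470} — 7 in total.

7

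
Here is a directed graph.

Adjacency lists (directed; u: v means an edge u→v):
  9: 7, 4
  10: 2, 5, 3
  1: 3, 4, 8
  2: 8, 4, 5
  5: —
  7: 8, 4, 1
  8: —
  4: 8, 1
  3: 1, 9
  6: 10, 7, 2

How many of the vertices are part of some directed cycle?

5

A vertex is on a directed cycle iff it belongs to a strongly connected component of size ≥ 2 (or has a self-loop).
The vertices on cycles are {1, 3, 4, 7, 9} — 5 in total.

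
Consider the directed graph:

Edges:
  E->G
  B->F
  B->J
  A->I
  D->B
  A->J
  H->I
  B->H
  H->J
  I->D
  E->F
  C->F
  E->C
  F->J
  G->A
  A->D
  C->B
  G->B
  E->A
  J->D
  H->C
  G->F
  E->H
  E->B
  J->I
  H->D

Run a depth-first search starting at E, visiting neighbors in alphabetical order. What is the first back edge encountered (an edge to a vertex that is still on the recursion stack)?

J->D

DFS from E (visiting neighbors in alphabetical order); mark gray on enter, black on exit:
E gray
  A gray
    D gray
      B gray
        F gray
          J gray
            J→D: D is gray → back edge
First back edge: J → D.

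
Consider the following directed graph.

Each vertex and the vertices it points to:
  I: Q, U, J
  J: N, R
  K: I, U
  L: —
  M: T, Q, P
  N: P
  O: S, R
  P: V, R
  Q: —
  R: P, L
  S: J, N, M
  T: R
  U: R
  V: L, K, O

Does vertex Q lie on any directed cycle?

Q lies on a cycle iff there is a path from Q back to itself.
Exploring from Q, it never reaches itself; equivalently, its strongly connected component is a singleton.

No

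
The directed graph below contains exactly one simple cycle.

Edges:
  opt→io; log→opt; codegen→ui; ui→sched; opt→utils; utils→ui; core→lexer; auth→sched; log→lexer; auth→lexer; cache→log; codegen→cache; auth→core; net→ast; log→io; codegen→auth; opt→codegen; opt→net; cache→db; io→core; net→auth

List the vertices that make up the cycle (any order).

DFS with gray/black marking from log:
log gray
  opt gray
    codegen gray
      cache gray
        db gray
        db black
        cache→log: log is gray → back edge
Back edge closes the cycle log → opt → codegen → cache → log; its vertices are {log, opt, cache, codegen}.

log, opt, cache, codegen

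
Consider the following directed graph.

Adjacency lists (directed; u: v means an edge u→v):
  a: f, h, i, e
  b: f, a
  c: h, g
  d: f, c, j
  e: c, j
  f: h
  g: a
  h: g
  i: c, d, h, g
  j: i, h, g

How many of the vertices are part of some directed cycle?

9

A vertex is on a directed cycle iff it belongs to a strongly connected component of size ≥ 2 (or has a self-loop).
The vertices on cycles are {a, c, d, e, f, g, h, i, j} — 9 in total.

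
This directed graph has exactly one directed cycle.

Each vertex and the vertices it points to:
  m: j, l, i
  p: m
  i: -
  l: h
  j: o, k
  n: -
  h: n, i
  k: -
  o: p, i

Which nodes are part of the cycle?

DFS with gray/black marking from m:
m gray
  j gray
    o gray
      p gray
        p→m: m is gray → back edge
Back edge closes the cycle m → j → o → p → m; its vertices are {j, m, o, p}.

j, m, o, p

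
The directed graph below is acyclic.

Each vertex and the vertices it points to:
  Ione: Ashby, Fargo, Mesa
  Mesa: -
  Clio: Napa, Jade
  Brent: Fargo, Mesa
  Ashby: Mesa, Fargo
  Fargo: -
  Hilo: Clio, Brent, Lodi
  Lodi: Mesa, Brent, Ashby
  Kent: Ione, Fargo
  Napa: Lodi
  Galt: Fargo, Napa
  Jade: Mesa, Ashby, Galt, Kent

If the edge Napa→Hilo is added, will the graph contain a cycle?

Yes

Adding Napa→Hilo creates a cycle iff Hilo can already reach Napa.
Path from Hilo: Hilo → Clio → Napa.
So Hilo → … → Napa → Hilo is a cycle.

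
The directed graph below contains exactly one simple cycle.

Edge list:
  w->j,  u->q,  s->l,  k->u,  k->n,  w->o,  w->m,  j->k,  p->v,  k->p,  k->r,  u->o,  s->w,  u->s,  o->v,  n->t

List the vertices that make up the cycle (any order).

j, k, s, u, w

DFS with gray/black marking from j:
j gray
  k gray
    u gray
      o gray
        v gray
        v black
      o black
      q gray
      q black
      s gray
        w gray
          w→j: j is gray → back edge
Back edge closes the cycle j → k → u → s → w → j; its vertices are {j, k, s, u, w}.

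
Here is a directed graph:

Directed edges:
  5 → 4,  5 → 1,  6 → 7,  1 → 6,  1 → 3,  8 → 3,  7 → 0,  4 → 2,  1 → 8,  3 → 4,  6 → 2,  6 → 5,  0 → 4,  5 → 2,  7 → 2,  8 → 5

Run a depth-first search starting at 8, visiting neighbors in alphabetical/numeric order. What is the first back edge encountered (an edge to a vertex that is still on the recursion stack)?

6→5

DFS from 8 (visiting neighbors in alphabetical/numeric order); mark gray on enter, black on exit:
8 gray
  3 gray
    4 gray
      2 gray
      2 black
    4 black
  3 black
  5 gray
    1 gray
      1→3: 3 black — skip
      6 gray
        6→2: 2 black — skip
        6→5: 5 is gray → back edge
First back edge: 6 → 5.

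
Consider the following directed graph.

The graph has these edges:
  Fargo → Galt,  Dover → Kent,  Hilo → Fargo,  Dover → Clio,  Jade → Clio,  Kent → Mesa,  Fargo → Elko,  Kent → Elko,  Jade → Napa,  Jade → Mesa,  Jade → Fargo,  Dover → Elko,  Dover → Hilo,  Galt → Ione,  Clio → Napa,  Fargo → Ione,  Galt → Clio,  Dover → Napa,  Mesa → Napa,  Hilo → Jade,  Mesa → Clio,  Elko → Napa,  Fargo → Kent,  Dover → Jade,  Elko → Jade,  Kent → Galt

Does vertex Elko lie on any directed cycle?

Yes

Elko is on a cycle iff Elko can reach itself via ≥1 edge.
Elko → Jade → Fargo → Elko — yes.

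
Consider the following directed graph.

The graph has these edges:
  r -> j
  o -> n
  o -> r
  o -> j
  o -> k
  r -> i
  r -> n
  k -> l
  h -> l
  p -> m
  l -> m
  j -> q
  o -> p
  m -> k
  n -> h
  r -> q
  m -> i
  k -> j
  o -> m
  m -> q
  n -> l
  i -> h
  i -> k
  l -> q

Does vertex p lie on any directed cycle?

No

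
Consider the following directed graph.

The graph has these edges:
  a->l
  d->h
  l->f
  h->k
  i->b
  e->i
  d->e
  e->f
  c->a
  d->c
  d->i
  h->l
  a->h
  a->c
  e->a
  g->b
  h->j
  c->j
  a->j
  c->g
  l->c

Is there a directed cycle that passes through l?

Yes

l is on a cycle iff l can reach itself via ≥1 edge.
l → c → a → l — yes.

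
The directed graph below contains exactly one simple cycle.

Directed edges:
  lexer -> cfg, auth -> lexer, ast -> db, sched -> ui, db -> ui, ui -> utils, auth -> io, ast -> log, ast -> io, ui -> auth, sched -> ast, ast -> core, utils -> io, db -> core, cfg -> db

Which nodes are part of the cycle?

db, ui, cfg, auth, lexer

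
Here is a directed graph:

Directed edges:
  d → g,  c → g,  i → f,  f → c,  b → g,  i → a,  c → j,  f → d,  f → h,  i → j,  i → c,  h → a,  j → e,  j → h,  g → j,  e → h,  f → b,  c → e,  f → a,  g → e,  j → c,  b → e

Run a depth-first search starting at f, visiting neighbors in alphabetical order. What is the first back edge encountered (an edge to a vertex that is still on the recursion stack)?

c->g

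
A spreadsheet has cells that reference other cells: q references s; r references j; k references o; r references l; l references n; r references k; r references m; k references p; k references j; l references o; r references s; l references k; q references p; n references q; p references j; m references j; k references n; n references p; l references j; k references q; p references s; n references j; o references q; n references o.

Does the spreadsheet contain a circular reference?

No

DFS with white/gray/black marking, starting from q:
q gray
  p gray
    s gray
    s black
    j gray
    j black
  p black
  q→s: s black — skip
q black
k gray
  k→j: j black — skip
  k→q: q black — skip
  n gray
    n→q: q black — skip
    n→p: p black — skip
    o gray
      o→q: q black — skip
    o black
    n→j: j black — skip
  n black
  k→p: p black — skip
  k→o: o black — skip
k black
l gray
  l→o: o black — skip
  l→k: k black — skip
  l→n: n black — skip
  l→j: j black — skip
l black
m gray
  m→j: j black — skip
m black
r gray
  r→k: k black — skip
  r→l: l black — skip
  r→s: s black — skip
  r→j: j black — skip
  r→m: m black — skip
r black
Every edge goes to a white or black vertex — no back edge, so the graph is acyclic.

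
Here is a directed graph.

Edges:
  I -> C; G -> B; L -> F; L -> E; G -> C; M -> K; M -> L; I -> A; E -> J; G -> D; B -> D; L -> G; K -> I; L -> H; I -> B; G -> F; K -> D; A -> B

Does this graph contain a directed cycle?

DFS with white/gray/black marking, starting from D:
D gray
D black
A gray
  B gray
    B→D: D black — skip
  B black
A black
C gray
C black
E gray
  J gray
  J black
E black
F gray
F black
G gray
  G→F: F black — skip
  G→B: B black — skip
  G→D: D black — skip
  G→C: C black — skip
G black
H gray
H black
I gray
  I→A: A black — skip
  I→C: C black — skip
  I→B: B black — skip
I black
K gray
  K→I: I black — skip
  K→D: D black — skip
K black
L gray
  L→F: F black — skip
  L→E: E black — skip
  L→G: G black — skip
  L→H: H black — skip
L black
M gray
  M→K: K black — skip
  M→L: L black — skip
M black
Every edge goes to a white or black vertex — no back edge, so the graph is acyclic.

No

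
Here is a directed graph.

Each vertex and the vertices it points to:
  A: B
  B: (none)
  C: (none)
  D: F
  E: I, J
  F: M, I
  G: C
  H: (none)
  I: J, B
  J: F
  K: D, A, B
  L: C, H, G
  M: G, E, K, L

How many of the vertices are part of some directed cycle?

A vertex is on a directed cycle iff it belongs to a strongly connected component of size ≥ 2 (or has a self-loop).
The vertices on cycles are {D, E, F, I, J, K, M} — 7 in total.

7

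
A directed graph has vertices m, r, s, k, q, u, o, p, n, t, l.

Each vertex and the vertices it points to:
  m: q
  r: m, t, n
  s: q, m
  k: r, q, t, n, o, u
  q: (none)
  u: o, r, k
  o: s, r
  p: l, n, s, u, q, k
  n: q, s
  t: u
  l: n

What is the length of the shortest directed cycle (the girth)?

2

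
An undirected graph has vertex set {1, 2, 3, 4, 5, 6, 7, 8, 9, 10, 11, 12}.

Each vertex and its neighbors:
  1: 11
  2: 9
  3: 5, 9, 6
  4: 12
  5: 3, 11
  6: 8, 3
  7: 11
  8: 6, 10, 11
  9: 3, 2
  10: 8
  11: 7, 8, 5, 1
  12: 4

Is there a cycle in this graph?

Yes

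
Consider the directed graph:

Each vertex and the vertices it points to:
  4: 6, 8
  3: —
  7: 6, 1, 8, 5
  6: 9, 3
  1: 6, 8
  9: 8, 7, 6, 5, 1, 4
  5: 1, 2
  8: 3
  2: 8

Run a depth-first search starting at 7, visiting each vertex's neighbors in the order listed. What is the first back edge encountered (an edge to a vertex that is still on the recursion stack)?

DFS from 7 (visiting each vertex's neighbors in the order listed); mark gray on enter, black on exit:
7 gray
  6 gray
    9 gray
      8 gray
        3 gray
        3 black
      8 black
      9→7: 7 is gray → back edge
First back edge: 9 → 7.

9->7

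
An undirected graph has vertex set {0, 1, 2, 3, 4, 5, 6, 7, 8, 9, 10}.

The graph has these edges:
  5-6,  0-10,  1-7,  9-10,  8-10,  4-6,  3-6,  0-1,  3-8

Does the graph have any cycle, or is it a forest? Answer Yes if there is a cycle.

DFS, tracking each vertex's parent; an edge to a visited non-parent vertex closes a cycle.
Start from 9:
visit 9 (parent –)
  visit 10 (parent 9)
    visit 0 (parent 10)
      0–10: parent, skip
      visit 1 (parent 0)
        1–0: parent, skip
        visit 7 (parent 1)
          7–1: parent, skip
    10–9: parent, skip
    visit 8 (parent 10)
      visit 3 (parent 8)
        3–8: parent, skip
        visit 6 (parent 3)
          6–3: parent, skip
          visit 4 (parent 6)
            4–6: parent, skip
          visit 5 (parent 6)
            5–6: parent, skip
      8–10: parent, skip
visit 2 (parent –)
No non-parent visited neighbor found — the graph is a forest.

No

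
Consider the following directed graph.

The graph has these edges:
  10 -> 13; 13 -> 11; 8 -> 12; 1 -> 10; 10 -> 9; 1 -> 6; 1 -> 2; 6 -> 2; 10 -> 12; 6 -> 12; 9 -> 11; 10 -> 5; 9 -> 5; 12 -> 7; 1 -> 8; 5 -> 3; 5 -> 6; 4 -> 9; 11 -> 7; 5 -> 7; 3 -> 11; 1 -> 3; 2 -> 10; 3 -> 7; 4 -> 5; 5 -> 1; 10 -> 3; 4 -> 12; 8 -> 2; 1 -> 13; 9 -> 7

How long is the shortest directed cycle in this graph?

For each vertex v, BFS finds the shortest path from v back to v.
The shortest such closed walk is 5 → 1 → 10 → 5, length 3.

3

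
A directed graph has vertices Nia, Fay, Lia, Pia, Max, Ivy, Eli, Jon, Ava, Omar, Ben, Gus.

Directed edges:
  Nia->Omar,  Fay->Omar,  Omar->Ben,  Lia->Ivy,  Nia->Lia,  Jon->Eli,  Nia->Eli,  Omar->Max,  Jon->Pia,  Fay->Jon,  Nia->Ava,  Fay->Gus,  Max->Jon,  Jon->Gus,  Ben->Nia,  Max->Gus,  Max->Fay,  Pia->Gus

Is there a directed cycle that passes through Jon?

Jon lies on a cycle iff there is a path from Jon back to itself.
Exploring from Jon, it never reaches itself; equivalently, its strongly connected component is a singleton.

No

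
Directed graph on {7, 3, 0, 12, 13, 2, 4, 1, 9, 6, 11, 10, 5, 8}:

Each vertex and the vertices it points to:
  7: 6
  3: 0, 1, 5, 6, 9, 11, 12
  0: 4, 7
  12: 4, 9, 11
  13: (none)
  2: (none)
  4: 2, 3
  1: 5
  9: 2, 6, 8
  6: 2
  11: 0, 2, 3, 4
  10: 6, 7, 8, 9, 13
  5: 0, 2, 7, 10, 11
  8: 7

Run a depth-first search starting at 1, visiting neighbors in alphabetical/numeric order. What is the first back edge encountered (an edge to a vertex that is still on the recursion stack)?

DFS from 1 (visiting neighbors in alphabetical/numeric order); mark gray on enter, black on exit:
1 gray
  5 gray
    0 gray
      4 gray
        2 gray
        2 black
        3 gray
          3→0: 0 is gray → back edge
First back edge: 3 → 0.

3→0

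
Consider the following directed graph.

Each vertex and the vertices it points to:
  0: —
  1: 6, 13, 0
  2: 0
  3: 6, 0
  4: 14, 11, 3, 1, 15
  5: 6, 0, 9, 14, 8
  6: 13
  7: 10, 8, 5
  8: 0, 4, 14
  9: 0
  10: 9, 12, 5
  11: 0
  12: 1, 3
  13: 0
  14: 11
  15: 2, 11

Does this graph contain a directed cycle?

DFS with white/gray/black marking, starting from 4:
4 gray
  14 gray
    11 gray
      0 gray
      0 black
    11 black
  14 black
  4→11: 11 black — skip
  3 gray
    6 gray
      13 gray
        13→0: 0 black — skip
      13 black
    6 black
    3→0: 0 black — skip
  3 black
  1 gray
    1→6: 6 black — skip
    1→13: 13 black — skip
    1→0: 0 black — skip
  1 black
  15 gray
    2 gray
      2→0: 0 black — skip
    2 black
    15→11: 11 black — skip
  15 black
4 black
5 gray
  5→6: 6 black — skip
  5→0: 0 black — skip
  9 gray
    9→0: 0 black — skip
  9 black
  5→14: 14 black — skip
  8 gray
    8→0: 0 black — skip
    8→4: 4 black — skip
    8→14: 14 black — skip
  8 black
5 black
7 gray
  10 gray
    10→9: 9 black — skip
    12 gray
      12→1: 1 black — skip
      12→3: 3 black — skip
    12 black
    10→5: 5 black — skip
  10 black
  7→8: 8 black — skip
  7→5: 5 black — skip
7 black
Every edge goes to a white or black vertex — no back edge, so the graph is acyclic.

No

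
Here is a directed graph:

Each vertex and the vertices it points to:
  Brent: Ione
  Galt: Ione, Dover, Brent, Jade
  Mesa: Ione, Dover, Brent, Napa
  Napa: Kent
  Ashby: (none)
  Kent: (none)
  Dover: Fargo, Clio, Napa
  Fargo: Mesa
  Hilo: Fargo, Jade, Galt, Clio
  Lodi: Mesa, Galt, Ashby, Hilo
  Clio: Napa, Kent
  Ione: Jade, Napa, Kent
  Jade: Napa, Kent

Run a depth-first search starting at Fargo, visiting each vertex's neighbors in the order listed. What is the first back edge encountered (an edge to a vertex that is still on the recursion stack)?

Dover->Fargo

DFS from Fargo (visiting each vertex's neighbors in the order listed); mark gray on enter, black on exit:
Fargo gray
  Mesa gray
    Ione gray
      Jade gray
        Napa gray
          Kent gray
          Kent black
        Napa black
        Jade→Kent: Kent black — skip
      Jade black
      Ione→Napa: Napa black — skip
      Ione→Kent: Kent black — skip
    Ione black
    Dover gray
      Dover→Fargo: Fargo is gray → back edge
First back edge: Dover → Fargo.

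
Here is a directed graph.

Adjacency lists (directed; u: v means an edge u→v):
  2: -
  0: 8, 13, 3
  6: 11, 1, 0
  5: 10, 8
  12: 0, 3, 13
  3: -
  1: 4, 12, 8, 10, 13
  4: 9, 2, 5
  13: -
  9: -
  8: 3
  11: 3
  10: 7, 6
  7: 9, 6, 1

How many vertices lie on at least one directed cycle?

A vertex is on a directed cycle iff it belongs to a strongly connected component of size ≥ 2 (or has a self-loop).
The vertices on cycles are {1, 4, 5, 6, 7, 10} — 6 in total.

6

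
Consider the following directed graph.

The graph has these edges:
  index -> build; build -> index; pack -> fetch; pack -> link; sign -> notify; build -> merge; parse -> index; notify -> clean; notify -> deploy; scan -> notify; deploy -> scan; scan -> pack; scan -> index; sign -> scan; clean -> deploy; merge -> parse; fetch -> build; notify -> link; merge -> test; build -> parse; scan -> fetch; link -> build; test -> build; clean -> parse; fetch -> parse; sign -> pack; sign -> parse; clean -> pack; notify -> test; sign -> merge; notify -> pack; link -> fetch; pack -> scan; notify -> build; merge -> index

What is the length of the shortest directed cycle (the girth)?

For each vertex v, BFS finds the shortest path from v back to v.
The shortest such closed walk is scan → pack → scan, length 2.

2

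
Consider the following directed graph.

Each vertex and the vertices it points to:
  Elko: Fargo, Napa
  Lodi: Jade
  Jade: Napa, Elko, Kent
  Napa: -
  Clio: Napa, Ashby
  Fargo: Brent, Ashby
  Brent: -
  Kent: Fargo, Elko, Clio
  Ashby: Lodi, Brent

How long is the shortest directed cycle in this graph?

5

For each vertex v, BFS finds the shortest path from v back to v.
The shortest such closed walk is Jade → Elko → Fargo → Ashby → Lodi → Jade, length 5.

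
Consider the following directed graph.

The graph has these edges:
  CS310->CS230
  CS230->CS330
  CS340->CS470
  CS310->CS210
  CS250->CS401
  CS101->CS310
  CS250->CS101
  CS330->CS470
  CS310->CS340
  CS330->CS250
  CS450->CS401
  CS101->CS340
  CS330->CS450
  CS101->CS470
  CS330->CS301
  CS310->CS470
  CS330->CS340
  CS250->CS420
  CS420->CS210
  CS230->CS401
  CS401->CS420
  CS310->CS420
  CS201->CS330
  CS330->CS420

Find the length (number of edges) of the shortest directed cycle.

For each vertex v, BFS finds the shortest path from v back to v.
The shortest such closed walk is CS330 → CS250 → CS101 → CS310 → CS230 → CS330, length 5.

5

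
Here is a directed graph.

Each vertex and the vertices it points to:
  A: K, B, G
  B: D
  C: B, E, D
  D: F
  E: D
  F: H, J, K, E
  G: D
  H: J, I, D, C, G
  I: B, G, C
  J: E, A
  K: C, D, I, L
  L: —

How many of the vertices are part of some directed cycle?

A vertex is on a directed cycle iff it belongs to a strongly connected component of size ≥ 2 (or has a self-loop).
The vertices on cycles are {A, B, C, D, E, F, G, H, I, J, K} — 11 in total.

11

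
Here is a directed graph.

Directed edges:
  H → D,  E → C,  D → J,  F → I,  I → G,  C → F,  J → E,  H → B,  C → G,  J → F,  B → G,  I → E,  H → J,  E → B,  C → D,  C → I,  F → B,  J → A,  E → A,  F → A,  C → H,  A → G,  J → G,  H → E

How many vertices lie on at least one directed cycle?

7

A vertex is on a directed cycle iff it belongs to a strongly connected component of size ≥ 2 (or has a self-loop).
The vertices on cycles are {C, D, E, F, H, I, J} — 7 in total.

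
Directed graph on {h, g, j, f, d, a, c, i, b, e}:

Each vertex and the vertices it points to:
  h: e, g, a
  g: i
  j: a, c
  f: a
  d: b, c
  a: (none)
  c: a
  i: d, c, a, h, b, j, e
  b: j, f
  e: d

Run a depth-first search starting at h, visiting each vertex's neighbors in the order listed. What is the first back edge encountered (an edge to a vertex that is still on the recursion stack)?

DFS from h (visiting each vertex's neighbors in the order listed); mark gray on enter, black on exit:
h gray
  e gray
    d gray
      b gray
        j gray
          a gray
          a black
          c gray
            c→a: a black — skip
          c black
        j black
        f gray
          f→a: a black — skip
        f black
      b black
      d→c: c black — skip
    d black
  e black
  g gray
    i gray
      i→d: d black — skip
      i→c: c black — skip
      i→a: a black — skip
      i→h: h is gray → back edge
First back edge: i → h.

i->h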